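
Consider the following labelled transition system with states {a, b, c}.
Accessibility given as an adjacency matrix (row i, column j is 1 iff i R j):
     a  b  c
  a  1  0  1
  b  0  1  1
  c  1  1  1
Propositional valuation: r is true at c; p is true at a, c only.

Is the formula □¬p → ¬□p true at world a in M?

Yes

At a: □¬p is false, ¬□p is false, so □¬p → ¬□p is true.
  At a: □¬p requires ¬p at every successor {a, c}.
    ¬p fails at a, so □¬p is false at a.
  At a: □p is true, so ¬□p is false.
    At a: □p requires p at every successor {a, c}.
      At a: p is true.
      At c: p is true.
    So □p is true at a.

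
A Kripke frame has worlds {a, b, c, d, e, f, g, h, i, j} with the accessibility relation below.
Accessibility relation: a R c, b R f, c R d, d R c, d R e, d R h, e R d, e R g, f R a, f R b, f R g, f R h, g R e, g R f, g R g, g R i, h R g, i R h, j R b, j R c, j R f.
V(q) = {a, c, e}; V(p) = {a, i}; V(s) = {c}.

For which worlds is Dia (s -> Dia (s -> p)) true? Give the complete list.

a, b, c, d, e, f, g, h, i, j

Recall that Dia ψ holds at a world iff ψ holds at some accessible world.
Let φ = Dia (s -> Dia (s -> p)). Evaluate φ at each world:
  a (successors {c}): φ is true.
  b (successors {f}): φ is true.
  c (successors {d}): φ is true.
  d (successors {c, e, h}): φ is true.
  e (successors {d, g}): φ is true.
  f (successors {a, b, g, h}): φ is true.
  g (successors {e, f, g, i}): φ is true.
  h (successors {g}): φ is true.
  i (successors {h}): φ is true.
  j (successors {b, c, f}): φ is true.
For instance, at f:
  At f: Dia (s -> Dia (s -> p)) requires s -> Dia (s -> p) at some successor in {a, b, g, h}.
    s -> Dia (s -> p) holds at a, so Dia (s -> Dia (s -> p)) is true at f.
      At a: s is false, Dia (s -> p) is false, so s -> Dia (s -> p) is true.
Satisfying worlds: {a, b, c, d, e, f, g, h, i, j}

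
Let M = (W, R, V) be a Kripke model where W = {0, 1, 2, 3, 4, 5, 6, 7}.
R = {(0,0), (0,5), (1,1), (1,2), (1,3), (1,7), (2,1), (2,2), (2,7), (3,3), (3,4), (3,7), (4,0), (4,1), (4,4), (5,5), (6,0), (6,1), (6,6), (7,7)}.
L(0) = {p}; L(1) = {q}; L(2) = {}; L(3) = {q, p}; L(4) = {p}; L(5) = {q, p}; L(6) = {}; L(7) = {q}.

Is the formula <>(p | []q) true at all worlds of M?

Let φ = <>(p | []q). Evaluate φ at each world:
  0 (successors {0, 5}): φ is true.
  1 (successors {1, 2, 3, 7}): φ is true.
  2 (successors {1, 2, 7}): φ is true.
  3 (successors {3, 4, 7}): φ is true.
  4 (successors {0, 1, 4}): φ is true.
  5 (successors {5}): φ is true.
  6 (successors {0, 1, 6}): φ is true.
  7 (successors {7}): φ is true.
For instance, at 6:
  At 6: <>(p | []q) requires p | []q at some successor in {0, 1, 6}.
    p | []q holds at 0, so <>(p | []q) is true at 6.
      At 0: p is true, []q is false, so p | []q is true.

Yes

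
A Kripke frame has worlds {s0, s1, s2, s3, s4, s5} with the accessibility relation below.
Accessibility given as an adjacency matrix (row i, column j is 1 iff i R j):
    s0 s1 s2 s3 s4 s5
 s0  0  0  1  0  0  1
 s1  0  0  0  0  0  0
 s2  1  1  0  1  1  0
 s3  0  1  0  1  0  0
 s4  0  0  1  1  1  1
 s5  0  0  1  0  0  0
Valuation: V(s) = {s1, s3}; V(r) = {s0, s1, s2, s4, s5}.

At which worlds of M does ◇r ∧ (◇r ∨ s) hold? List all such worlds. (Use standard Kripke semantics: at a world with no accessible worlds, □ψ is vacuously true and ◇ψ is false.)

s0, s2, s3, s4, s5

Let φ = ◇r ∧ (◇r ∨ s). Evaluate φ at each world:
  s0 (successors {s2, s5}): φ is true.
  s1 (successors ∅): φ is false.
  s2 (successors {s0, s1, s3, s4}): φ is true.
  s3 (successors {s1, s3}): φ is true.
  s4 (successors {s2, s3, s4, s5}): φ is true.
  s5 (successors {s2}): φ is true.
For instance, at s2:
  At s2: ◇r is true, ◇r ∨ s is true, so ◇r ∧ (◇r ∨ s) is true.
    At s2: ◇r requires r at some successor in {s0, s1, s3, s4}.
      r holds at s0, so ◇r is true at s2.
    At s2: ◇r is true, s is false, so ◇r ∨ s is true.
      At s2: ◇r requires r at some successor in {s0, s1, s3, s4}.
        r holds at s0, so ◇r is true at s2.
Satisfying worlds: {s0, s2, s3, s4, s5}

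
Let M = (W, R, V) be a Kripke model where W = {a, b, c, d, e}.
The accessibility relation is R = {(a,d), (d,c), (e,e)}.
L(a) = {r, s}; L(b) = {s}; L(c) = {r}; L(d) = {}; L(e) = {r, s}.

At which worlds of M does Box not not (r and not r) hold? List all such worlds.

Let φ = Box not not (r and not r). Evaluate φ at each world:
  a (successors {d}): φ is false.
  b (successors ∅): φ is true.
  c (successors ∅): φ is true.
  d (successors {c}): φ is false.
  e (successors {e}): φ is false.
For instance, at a:
  At a: Box not not (r and not r) requires not not (r and not r) at every successor {d}.
    not not (r and not r) fails at d, so Box not not (r and not r) is false at a.
Satisfying worlds: {b, c}

b, c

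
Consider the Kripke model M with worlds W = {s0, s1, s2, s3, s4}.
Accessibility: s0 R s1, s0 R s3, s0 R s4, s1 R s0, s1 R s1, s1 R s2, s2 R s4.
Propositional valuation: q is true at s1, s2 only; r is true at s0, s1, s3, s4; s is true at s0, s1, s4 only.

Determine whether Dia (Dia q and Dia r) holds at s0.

At s0: Dia (Dia q and Dia r) requires Dia q and Dia r at some successor in {s1, s3, s4}.
  Dia q and Dia r holds at s1, so Dia (Dia q and Dia r) is true at s0.
    At s1: Dia q is true, Dia r is true, so Dia q and Dia r is true.
      At s1: Dia q requires q at some successor in {s0, s1, s2}.
        q holds at s1, so Dia q is true at s1.
      At s1: Dia r requires r at some successor in {s0, s1, s2}.
        r holds at s0, so Dia r is true at s1.

Yes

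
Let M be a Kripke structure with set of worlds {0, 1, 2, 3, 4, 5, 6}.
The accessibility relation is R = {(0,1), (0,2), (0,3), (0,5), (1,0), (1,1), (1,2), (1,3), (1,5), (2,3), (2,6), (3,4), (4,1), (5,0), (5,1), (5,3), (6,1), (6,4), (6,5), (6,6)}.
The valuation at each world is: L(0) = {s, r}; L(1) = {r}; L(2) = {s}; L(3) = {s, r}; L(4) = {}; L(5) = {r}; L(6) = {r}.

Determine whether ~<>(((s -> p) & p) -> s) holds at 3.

No

At 3: <>(((s -> p) & p) -> s) is true, so ~<>(((s -> p) & p) -> s) is false.
  At 3: <>(((s -> p) & p) -> s) requires ((s -> p) & p) -> s at some successor in {4}.
    ((s -> p) & p) -> s holds at 4, so <>(((s -> p) & p) -> s) is true at 3.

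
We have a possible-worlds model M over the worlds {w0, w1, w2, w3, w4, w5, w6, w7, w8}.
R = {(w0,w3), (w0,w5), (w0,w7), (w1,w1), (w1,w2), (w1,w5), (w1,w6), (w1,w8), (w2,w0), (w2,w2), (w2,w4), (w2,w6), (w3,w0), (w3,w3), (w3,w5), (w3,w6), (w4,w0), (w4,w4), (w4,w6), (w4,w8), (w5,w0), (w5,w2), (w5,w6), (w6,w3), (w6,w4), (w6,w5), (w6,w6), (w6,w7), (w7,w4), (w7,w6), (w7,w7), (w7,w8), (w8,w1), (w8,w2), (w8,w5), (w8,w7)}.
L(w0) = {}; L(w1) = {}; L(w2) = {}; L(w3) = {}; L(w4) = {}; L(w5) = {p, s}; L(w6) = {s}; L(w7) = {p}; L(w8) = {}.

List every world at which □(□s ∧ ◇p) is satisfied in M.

Let φ = □(□s ∧ ◇p). Evaluate φ at each world:
  w0 (successors {w3, w5, w7}): φ is false.
  w1 (successors {w1, w2, w5, w6, w8}): φ is false.
  w2 (successors {w0, w2, w4, w6}): φ is false.
  w3 (successors {w0, w3, w5, w6}): φ is false.
  w4 (successors {w0, w4, w6, w8}): φ is false.
  w5 (successors {w0, w2, w6}): φ is false.
  w6 (successors {w3, w4, w5, w6, w7}): φ is false.
  w7 (successors {w4, w6, w7, w8}): φ is false.
  w8 (successors {w1, w2, w5, w7}): φ is false.
For instance, at w1:
  At w1: □(□s ∧ ◇p) requires □s ∧ ◇p at every successor {w1, w2, w5, w6, w8}.
    □s ∧ ◇p fails at w1, so □(□s ∧ ◇p) is false at w1.
      At w1: □s is false, ◇p is true, so □s ∧ ◇p is false.
Satisfying worlds: none.

none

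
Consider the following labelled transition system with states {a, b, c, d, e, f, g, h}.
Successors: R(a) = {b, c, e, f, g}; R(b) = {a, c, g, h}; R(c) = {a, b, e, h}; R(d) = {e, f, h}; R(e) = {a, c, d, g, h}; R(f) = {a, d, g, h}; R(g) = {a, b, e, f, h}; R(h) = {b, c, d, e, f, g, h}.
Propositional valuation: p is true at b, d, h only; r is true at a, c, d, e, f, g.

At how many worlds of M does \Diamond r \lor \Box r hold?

8

Let φ = \Diamond r \lor \Box r. Evaluate φ at each world:
  a (successors {b, c, e, f, g}): φ is true.
  b (successors {a, c, g, h}): φ is true.
  c (successors {a, b, e, h}): φ is true.
  d (successors {e, f, h}): φ is true.
  e (successors {a, c, d, g, h}): φ is true.
  f (successors {a, d, g, h}): φ is true.
  g (successors {a, b, e, f, h}): φ is true.
  h (successors {b, c, d, e, f, g, h}): φ is true.
For instance, at g:
  At g: \Diamond r is true, \Box r is false, so \Diamond r \lor \Box r is true.
    At g: \Diamond r requires r at some successor in {a, b, e, f, h}.
      r holds at a, so \Diamond r is true at g.
    At g: \Box r requires r at every successor {a, b, e, f, h}.
      r fails at b, so \Box r is false at g.
Satisfying worlds: {a, b, c, d, e, f, g, h}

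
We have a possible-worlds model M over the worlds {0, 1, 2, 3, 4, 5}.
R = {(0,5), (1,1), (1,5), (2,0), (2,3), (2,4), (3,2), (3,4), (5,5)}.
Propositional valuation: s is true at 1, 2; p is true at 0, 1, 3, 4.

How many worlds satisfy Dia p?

Recall that Dia ψ holds at a world iff ψ holds at some accessible world.
Let φ = Dia p. Evaluate φ at each world:
  0 (successors {5}): φ is false.
  1 (successors {1, 5}): φ is true.
  2 (successors {0, 3, 4}): φ is true.
  3 (successors {2, 4}): φ is true.
  4 (successors ∅): φ is false.
  5 (successors {5}): φ is false.
For instance, at 1:
  At 1: Dia p requires p at some successor in {1, 5}.
    p holds at 1, so Dia p is true at 1.
Satisfying worlds: {1, 2, 3}

3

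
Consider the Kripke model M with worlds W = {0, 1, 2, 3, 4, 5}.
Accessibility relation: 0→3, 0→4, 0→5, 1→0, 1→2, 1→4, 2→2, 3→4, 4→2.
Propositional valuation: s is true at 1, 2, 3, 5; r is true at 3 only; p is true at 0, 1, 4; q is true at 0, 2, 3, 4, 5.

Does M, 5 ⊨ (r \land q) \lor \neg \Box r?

Recall that \Box ψ holds at a world iff ψ holds at every accessible world, and \Diamond ψ holds iff ψ holds at some accessible world.
At 5: r \land q is false, \neg \Box r is false, so (r \land q) \lor \neg \Box r is false.
  At 5: \Box r is true, so \neg \Box r is false.
    At 5: no accessible worlds, so \Box r holds vacuously.

No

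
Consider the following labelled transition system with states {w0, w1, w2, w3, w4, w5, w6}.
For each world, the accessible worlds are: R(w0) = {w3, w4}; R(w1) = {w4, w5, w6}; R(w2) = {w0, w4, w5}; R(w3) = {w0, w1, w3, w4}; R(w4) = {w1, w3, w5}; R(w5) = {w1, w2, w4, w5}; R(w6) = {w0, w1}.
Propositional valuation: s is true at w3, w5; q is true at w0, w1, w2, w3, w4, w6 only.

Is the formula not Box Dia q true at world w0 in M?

No

At w0: Box Dia q is true, so not Box Dia q is false.
  At w0: Box Dia q requires Dia q at every successor {w3, w4}.
      At w3: Dia q requires q at some successor in {w0, w1, w3, w4}.
        q holds at w0, so Dia q is true at w3.
      At w4: Dia q requires q at some successor in {w1, w3, w5}.
        q holds at w1, so Dia q is true at w4.
  So Box Dia q is true at w0.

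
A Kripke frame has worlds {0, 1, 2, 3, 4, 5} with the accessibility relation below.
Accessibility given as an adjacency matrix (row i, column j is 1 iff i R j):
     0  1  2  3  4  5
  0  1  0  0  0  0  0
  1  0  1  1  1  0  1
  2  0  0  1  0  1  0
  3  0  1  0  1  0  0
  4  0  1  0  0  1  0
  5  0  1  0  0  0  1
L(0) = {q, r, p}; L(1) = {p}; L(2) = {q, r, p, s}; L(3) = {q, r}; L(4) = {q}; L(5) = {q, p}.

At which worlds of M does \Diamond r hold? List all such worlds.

0, 1, 2, 3

Let φ = \Diamond r. Evaluate φ at each world:
  0 (successors {0}): φ is true.
  1 (successors {1, 2, 3, 5}): φ is true.
  2 (successors {2, 4}): φ is true.
  3 (successors {1, 3}): φ is true.
  4 (successors {1, 4}): φ is false.
  5 (successors {1, 5}): φ is false.
For instance, at 0:
  At 0: \Diamond r requires r at some successor in {0}.
    r holds at 0, so \Diamond r is true at 0.
Satisfying worlds: {0, 1, 2, 3}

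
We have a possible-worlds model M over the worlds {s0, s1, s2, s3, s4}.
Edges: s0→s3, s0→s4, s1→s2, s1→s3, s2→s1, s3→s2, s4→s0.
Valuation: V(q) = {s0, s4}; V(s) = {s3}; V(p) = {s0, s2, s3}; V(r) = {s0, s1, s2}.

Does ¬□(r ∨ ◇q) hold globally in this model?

Let φ = ¬□(r ∨ ◇q). Evaluate φ at each world:
  s0 (successors {s3, s4}): φ is true.
  s1 (successors {s2, s3}): φ is true.
  s2 (successors {s1}): φ is false.
  s3 (successors {s2}): φ is false.
  s4 (successors {s0}): φ is false.
Detail at s2 (counterexample):
  At s2: □(r ∨ ◇q) is true, so ¬□(r ∨ ◇q) is false.
    At s2: □(r ∨ ◇q) requires r ∨ ◇q at every successor {s1}.
      At s1: r ∨ ◇q is true.
    So □(r ∨ ◇q) is true at s2.

No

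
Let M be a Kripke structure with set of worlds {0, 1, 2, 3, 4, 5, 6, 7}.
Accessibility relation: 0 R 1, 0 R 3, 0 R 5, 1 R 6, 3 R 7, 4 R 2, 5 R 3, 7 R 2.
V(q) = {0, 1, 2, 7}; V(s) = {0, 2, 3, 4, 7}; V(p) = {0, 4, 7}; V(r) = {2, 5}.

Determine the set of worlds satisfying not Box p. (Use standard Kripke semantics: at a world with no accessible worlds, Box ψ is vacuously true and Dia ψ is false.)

Let φ = not Box p. Evaluate φ at each world:
  0 (successors {1, 3, 5}): φ is true.
  1 (successors {6}): φ is true.
  2 (successors ∅): φ is false.
  3 (successors {7}): φ is false.
  4 (successors {2}): φ is true.
  5 (successors {3}): φ is true.
  6 (successors ∅): φ is false.
  7 (successors {2}): φ is true.
For instance, at 1:
  At 1: Box p is false, so not Box p is true.
    At 1: Box p requires p at every successor {6}.
      p fails at 6, so Box p is false at 1.
Satisfying worlds: {0, 1, 4, 5, 7}

0, 1, 4, 5, 7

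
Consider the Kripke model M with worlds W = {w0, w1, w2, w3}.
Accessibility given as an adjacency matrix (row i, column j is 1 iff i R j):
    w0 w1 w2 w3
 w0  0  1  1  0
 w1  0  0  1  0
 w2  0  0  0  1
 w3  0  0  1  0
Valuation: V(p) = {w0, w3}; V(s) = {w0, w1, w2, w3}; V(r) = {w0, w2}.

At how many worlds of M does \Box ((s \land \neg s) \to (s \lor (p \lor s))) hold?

Let φ = \Box ((s \land \neg s) \to (s \lor (p \lor s))). Evaluate φ at each world:
  w0 (successors {w1, w2}): φ is true.
  w1 (successors {w2}): φ is true.
  w2 (successors {w3}): φ is true.
  w3 (successors {w2}): φ is true.
For instance, at w0:
  At w0: \Box ((s \land \neg s) \to (s \lor (p \lor s))) requires (s \land \neg s) \to (s \lor (p \lor s)) at every successor {w1, w2}.
    At w1: (s \land \neg s) \to (s \lor (p \lor s)) is true.
    At w2: (s \land \neg s) \to (s \lor (p \lor s)) is true.
  So \Box ((s \land \neg s) \to (s \lor (p \lor s))) is true at w0.
Satisfying worlds: {w0, w1, w2, w3}

4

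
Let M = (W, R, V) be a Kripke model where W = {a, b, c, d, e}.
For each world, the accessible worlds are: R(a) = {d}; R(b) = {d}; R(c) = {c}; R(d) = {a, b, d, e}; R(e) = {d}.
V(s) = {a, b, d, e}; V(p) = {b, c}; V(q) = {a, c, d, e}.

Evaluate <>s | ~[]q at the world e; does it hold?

Yes

Recall that []ψ holds at a world iff ψ holds at every accessible world, and <>ψ holds iff ψ holds at some accessible world.
At e: <>s is true, ~[]q is false, so <>s | ~[]q is true.
  At e: <>s requires s at some successor in {d}.
    s holds at d, so <>s is true at e.
  At e: []q is true, so ~[]q is false.
    At e: []q requires q at every successor {d}.
      At d: q is true.
    So []q is true at e.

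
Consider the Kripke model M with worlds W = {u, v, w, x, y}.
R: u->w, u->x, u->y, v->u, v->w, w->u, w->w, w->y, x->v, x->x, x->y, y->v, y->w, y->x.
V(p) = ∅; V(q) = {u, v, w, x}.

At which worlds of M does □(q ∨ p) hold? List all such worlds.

Recall that □ψ holds at a world iff ψ holds at every accessible world, and ◇ψ holds iff ψ holds at some accessible world.
Let φ = □(q ∨ p). Evaluate φ at each world:
  u (successors {w, x, y}): φ is false.
  v (successors {u, w}): φ is true.
  w (successors {u, w, y}): φ is false.
  x (successors {v, x, y}): φ is false.
  y (successors {v, w, x}): φ is true.
For instance, at u:
  At u: □(q ∨ p) requires q ∨ p at every successor {w, x, y}.
    q ∨ p fails at y, so □(q ∨ p) is false at u.
Satisfying worlds: {v, y}

v, y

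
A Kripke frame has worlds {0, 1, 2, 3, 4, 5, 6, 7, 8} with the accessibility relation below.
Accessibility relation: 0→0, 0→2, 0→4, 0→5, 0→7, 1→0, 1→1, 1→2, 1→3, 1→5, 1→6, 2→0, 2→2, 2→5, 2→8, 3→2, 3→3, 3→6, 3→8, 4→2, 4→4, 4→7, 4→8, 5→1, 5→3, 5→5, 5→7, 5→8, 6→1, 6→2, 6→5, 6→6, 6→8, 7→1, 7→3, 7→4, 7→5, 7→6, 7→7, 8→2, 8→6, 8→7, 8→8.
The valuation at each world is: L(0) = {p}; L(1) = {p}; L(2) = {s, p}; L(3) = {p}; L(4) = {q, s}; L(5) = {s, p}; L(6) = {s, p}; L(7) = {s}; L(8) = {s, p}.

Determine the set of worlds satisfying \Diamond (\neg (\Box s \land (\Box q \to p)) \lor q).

0, 1, 2, 3, 4, 5, 6, 7, 8

Let φ = \Diamond (\neg (\Box s \land (\Box q \to p)) \lor q). Evaluate φ at each world:
  0 (successors {0, 2, 4, 5, 7}): φ is true.
  1 (successors {0, 1, 2, 3, 5, 6}): φ is true.
  2 (successors {0, 2, 5, 8}): φ is true.
  3 (successors {2, 3, 6, 8}): φ is true.
  4 (successors {2, 4, 7, 8}): φ is true.
  5 (successors {1, 3, 5, 7, 8}): φ is true.
  6 (successors {1, 2, 5, 6, 8}): φ is true.
  7 (successors {1, 3, 4, 5, 6, 7}): φ is true.
  8 (successors {2, 6, 7, 8}): φ is true.
For instance, at 5:
  At 5: \Diamond (\neg (\Box s \land (\Box q \to p)) \lor q) requires \neg (\Box s \land (\Box q \to p)) \lor q at some successor in {1, 3, 5, 7, 8}.
    \neg (\Box s \land (\Box q \to p)) \lor q holds at 1, so \Diamond (\neg (\Box s \land (\Box q \to p)) \lor q) is true at 5.
      At 1: \neg (\Box s \land (\Box q \to p)) is true, q is false, so \neg (\Box s \land (\Box q \to p)) \lor q is true.
Satisfying worlds: {0, 1, 2, 3, 4, 5, 6, 7, 8}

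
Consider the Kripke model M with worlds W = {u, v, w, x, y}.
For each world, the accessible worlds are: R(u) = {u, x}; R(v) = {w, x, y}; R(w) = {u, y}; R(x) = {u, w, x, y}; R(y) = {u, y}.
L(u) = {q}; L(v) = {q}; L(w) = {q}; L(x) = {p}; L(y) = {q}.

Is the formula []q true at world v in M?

No

At v: []q requires q at every successor {w, x, y}.
  q fails at x, so []q is false at v.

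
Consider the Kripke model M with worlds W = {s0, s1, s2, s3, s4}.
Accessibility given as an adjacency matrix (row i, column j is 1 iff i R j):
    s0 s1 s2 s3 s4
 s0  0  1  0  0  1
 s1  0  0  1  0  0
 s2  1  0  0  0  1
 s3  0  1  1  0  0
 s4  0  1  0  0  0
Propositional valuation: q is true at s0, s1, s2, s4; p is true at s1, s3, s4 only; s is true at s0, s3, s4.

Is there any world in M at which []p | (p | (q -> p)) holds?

Let φ = []p | (p | (q -> p)). Evaluate φ at each world:
  s0 (successors {s1, s4}): φ is true.
  s1 (successors {s2}): φ is true.
  s2 (successors {s0, s4}): φ is false.
  s3 (successors {s1, s2}): φ is true.
  s4 (successors {s1}): φ is true.
Detail at s0 (witness):
  At s0: []p is true, p | (q -> p) is false, so []p | (p | (q -> p)) is true.
    At s0: []p requires p at every successor {s1, s4}.
      At s1: p is true.
      At s4: p is true.
    So []p is true at s0.

Yes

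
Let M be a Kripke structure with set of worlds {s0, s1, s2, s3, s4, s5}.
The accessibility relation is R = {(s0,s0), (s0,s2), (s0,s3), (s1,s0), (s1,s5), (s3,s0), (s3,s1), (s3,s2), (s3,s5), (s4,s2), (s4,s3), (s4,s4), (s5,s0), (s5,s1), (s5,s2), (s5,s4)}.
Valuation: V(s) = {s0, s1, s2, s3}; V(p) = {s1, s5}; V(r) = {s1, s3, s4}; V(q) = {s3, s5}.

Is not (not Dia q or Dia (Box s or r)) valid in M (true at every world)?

Let φ = not (not Dia q or Dia (Box s or r)). Evaluate φ at each world:
  s0 (successors {s0, s2, s3}): φ is false.
  s1 (successors {s0, s5}): φ is false.
  s2 (successors ∅): φ is false.
  s3 (successors {s0, s1, s2, s5}): φ is false.
  s4 (successors {s2, s3, s4}): φ is false.
  s5 (successors {s0, s1, s2, s4}): φ is false.
Detail at s0 (counterexample):
  At s0: not Dia q or Dia (Box s or r) is true, so not (not Dia q or Dia (Box s or r)) is false.
    At s0: not Dia q is false, Dia (Box s or r) is true, so not Dia q or Dia (Box s or r) is true.
      At s0: Dia q is true, so not Dia q is false.
      At s0: Dia (Box s or r) requires Box s or r at some successor in {s0, s2, s3}.
        Box s or r holds at s0, so Dia (Box s or r) is true at s0.

No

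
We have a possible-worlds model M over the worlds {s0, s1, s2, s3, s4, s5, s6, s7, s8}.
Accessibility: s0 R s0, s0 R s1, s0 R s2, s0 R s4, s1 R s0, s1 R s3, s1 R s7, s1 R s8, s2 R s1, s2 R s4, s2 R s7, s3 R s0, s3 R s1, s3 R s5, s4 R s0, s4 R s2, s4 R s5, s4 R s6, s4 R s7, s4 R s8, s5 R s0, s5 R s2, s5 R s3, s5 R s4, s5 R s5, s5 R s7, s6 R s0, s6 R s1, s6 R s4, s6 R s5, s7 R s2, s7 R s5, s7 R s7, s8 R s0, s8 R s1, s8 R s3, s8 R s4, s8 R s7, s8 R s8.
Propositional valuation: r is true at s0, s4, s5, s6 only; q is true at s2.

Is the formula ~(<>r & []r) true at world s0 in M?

Yes

At s0: <>r & []r is false, so ~(<>r & []r) is true.
  At s0: <>r is true, []r is false, so <>r & []r is false.
    At s0: <>r requires r at some successor in {s0, s1, s2, s4}.
      r holds at s0, so <>r is true at s0.
    At s0: []r requires r at every successor {s0, s1, s2, s4}.
      r fails at s1, so []r is false at s0.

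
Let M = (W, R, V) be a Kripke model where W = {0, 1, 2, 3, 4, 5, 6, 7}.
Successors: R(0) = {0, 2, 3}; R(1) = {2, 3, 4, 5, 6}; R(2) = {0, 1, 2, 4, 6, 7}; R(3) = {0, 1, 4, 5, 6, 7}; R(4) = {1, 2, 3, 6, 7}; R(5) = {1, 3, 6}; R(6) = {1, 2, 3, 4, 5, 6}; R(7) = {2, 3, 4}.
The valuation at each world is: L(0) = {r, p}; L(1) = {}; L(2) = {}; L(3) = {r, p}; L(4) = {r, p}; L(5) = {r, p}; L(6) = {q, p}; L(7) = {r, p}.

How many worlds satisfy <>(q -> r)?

8

Let φ = <>(q -> r). Evaluate φ at each world:
  0 (successors {0, 2, 3}): φ is true.
  1 (successors {2, 3, 4, 5, 6}): φ is true.
  2 (successors {0, 1, 2, 4, 6, 7}): φ is true.
  3 (successors {0, 1, 4, 5, 6, 7}): φ is true.
  4 (successors {1, 2, 3, 6, 7}): φ is true.
  5 (successors {1, 3, 6}): φ is true.
  6 (successors {1, 2, 3, 4, 5, 6}): φ is true.
  7 (successors {2, 3, 4}): φ is true.
For instance, at 1:
  At 1: <>(q -> r) requires q -> r at some successor in {2, 3, 4, 5, 6}.
    q -> r holds at 2, so <>(q -> r) is true at 1.
Satisfying worlds: {0, 1, 2, 3, 4, 5, 6, 7}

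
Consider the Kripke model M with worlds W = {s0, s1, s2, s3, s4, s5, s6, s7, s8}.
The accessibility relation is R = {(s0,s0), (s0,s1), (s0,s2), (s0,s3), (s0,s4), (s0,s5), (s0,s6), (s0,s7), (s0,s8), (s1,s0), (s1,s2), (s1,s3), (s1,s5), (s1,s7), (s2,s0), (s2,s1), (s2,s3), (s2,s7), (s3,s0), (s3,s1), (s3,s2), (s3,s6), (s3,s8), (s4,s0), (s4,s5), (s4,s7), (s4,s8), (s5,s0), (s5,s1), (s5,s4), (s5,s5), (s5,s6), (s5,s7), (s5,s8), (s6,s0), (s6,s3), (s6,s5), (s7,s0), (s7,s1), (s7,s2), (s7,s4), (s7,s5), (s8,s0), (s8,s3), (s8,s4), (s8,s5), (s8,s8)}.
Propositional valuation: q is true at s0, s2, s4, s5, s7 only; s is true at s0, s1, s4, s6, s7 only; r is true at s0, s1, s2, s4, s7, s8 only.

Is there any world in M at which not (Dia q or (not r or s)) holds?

Recall that Dia ψ holds at a world iff ψ holds at some accessible world.
Let φ = not (Dia q or (not r or s)). Evaluate φ at each world:
  s0 (successors {s0, s1, s2, s3, s4, s5, s6, s7, s8}): φ is false.
  s1 (successors {s0, s2, s3, s5, s7}): φ is false.
  s2 (successors {s0, s1, s3, s7}): φ is false.
  s3 (successors {s0, s1, s2, s6, s8}): φ is false.
  s4 (successors {s0, s5, s7, s8}): φ is false.
  s5 (successors {s0, s1, s4, s5, s6, s7, s8}): φ is false.
  s6 (successors {s0, s3, s5}): φ is false.
  s7 (successors {s0, s1, s2, s4, s5}): φ is false.
  s8 (successors {s0, s3, s4, s5, s8}): φ is false.
For instance, at s0:
  At s0: Dia q or (not r or s) is true, so not (Dia q or (not r or s)) is false.
    At s0: Dia q is true, not r or s is true, so Dia q or (not r or s) is true.
      At s0: Dia q requires q at some successor in {s0, s1, s2, s3, s4, s5, s6, s7, s8}.
        q holds at s0, so Dia q is true at s0.

No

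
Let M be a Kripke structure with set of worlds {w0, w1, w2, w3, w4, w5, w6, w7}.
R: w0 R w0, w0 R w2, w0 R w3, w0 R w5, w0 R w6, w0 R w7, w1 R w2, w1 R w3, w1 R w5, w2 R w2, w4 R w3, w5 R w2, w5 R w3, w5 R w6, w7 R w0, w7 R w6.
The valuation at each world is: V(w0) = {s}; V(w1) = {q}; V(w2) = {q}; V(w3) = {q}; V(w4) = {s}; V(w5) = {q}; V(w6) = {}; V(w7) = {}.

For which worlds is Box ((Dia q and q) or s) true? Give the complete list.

Let φ = Box ((Dia q and q) or s). Evaluate φ at each world:
  w0 (successors {w0, w2, w3, w5, w6, w7}): φ is false.
  w1 (successors {w2, w3, w5}): φ is false.
  w2 (successors {w2}): φ is true.
  w3 (successors ∅): φ is true.
  w4 (successors {w3}): φ is false.
  w5 (successors {w2, w3, w6}): φ is false.
  w6 (successors ∅): φ is true.
  w7 (successors {w0, w6}): φ is false.
For instance, at w4:
  At w4: Box ((Dia q and q) or s) requires (Dia q and q) or s at every successor {w3}.
    (Dia q and q) or s fails at w3, so Box ((Dia q and q) or s) is false at w4.
      At w3: Dia q and q is false, s is false, so (Dia q and q) or s is false.
Satisfying worlds: {w2, w3, w6}

w2, w3, w6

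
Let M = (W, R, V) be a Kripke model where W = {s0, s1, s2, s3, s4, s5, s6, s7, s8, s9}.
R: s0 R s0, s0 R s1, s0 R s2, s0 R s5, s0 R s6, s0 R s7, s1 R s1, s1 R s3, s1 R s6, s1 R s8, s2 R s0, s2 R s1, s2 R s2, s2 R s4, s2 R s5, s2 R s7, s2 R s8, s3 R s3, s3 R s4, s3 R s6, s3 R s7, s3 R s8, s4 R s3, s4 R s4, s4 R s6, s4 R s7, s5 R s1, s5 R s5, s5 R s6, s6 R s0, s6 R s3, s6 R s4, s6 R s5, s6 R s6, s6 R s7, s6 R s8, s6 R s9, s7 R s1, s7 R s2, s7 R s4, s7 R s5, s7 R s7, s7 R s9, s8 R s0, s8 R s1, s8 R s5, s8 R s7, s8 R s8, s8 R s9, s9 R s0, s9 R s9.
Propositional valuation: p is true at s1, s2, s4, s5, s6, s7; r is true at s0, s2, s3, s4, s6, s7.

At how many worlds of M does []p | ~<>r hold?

Let φ = []p | ~<>r. Evaluate φ at each world:
  s0 (successors {s0, s1, s2, s5, s6, s7}): φ is false.
  s1 (successors {s1, s3, s6, s8}): φ is false.
  s2 (successors {s0, s1, s2, s4, s5, s7, s8}): φ is false.
  s3 (successors {s3, s4, s6, s7, s8}): φ is false.
  s4 (successors {s3, s4, s6, s7}): φ is false.
  s5 (successors {s1, s5, s6}): φ is true.
  s6 (successors {s0, s3, s4, s5, s6, s7, s8, s9}): φ is false.
  s7 (successors {s1, s2, s4, s5, s7, s9}): φ is false.
  s8 (successors {s0, s1, s5, s7, s8, s9}): φ is false.
  s9 (successors {s0, s9}): φ is false.
For instance, at s6:
  At s6: []p is false, ~<>r is false, so []p | ~<>r is false.
    At s6: []p requires p at every successor {s0, s3, s4, s5, s6, s7, s8, s9}.
      p fails at s0, so []p is false at s6.
    At s6: <>r is true, so ~<>r is false.
      At s6: <>r requires r at some successor in {s0, s3, s4, s5, s6, s7, s8, s9}.
        r holds at s0, so <>r is true at s6.
Satisfying worlds: {s5}

1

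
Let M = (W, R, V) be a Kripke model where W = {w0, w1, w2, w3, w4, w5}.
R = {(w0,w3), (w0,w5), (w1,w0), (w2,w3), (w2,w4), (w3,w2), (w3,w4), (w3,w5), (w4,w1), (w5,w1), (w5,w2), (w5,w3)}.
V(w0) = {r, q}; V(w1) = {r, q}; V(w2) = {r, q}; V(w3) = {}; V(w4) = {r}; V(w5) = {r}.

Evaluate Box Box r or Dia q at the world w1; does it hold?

Yes

At w1: Box Box r is false, Dia q is true, so Box Box r or Dia q is true.
  At w1: Box Box r requires Box r at every successor {w0}.
    Box r fails at w0, so Box Box r is false at w1.
      At w0: Box r requires r at every successor {w3, w5}.
        r fails at w3, so Box r is false at w0.
  At w1: Dia q requires q at some successor in {w0}.
    q holds at w0, so Dia q is true at w1.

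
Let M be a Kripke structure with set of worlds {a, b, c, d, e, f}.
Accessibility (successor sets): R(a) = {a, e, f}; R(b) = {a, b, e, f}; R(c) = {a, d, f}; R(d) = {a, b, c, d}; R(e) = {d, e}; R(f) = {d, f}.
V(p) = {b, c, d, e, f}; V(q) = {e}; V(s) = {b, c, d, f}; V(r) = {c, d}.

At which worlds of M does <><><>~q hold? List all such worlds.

Recall that <>ψ holds at a world iff ψ holds at some accessible world.
Let φ = <><><>~q. Evaluate φ at each world:
  a (successors {a, e, f}): φ is true.
  b (successors {a, b, e, f}): φ is true.
  c (successors {a, d, f}): φ is true.
  d (successors {a, b, c, d}): φ is true.
  e (successors {d, e}): φ is true.
  f (successors {d, f}): φ is true.
For instance, at d:
  At d: <><><>~q requires <><>~q at some successor in {a, b, c, d}.
    <><>~q holds at a, so <><><>~q is true at d.
      At a: <><>~q requires <>~q at some successor in {a, e, f}.
        <>~q holds at a, so <><>~q is true at a.
Satisfying worlds: {a, b, c, d, e, f}

a, b, c, d, e, f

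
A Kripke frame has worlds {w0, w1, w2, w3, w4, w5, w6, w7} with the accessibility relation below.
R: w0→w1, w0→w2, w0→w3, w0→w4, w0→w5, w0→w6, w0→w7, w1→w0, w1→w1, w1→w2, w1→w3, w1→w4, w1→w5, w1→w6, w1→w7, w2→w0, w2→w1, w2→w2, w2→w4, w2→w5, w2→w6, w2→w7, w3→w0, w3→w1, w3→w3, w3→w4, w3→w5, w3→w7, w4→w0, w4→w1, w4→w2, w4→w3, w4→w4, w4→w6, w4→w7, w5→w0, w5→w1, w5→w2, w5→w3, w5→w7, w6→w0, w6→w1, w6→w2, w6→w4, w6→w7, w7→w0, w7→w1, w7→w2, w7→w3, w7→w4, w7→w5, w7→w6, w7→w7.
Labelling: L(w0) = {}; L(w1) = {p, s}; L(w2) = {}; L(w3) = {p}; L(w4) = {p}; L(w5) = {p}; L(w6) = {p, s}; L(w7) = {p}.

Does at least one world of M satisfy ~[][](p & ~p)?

Recall that []ψ holds at a world iff ψ holds at every accessible world, and <>ψ holds iff ψ holds at some accessible world.
Let φ = ~[][](p & ~p). Evaluate φ at each world:
  w0 (successors {w1, w2, w3, w4, w5, w6, w7}): φ is true.
  w1 (successors {w0, w1, w2, w3, w4, w5, w6, w7}): φ is true.
  w2 (successors {w0, w1, w2, w4, w5, w6, w7}): φ is true.
  w3 (successors {w0, w1, w3, w4, w5, w7}): φ is true.
  w4 (successors {w0, w1, w2, w3, w4, w6, w7}): φ is true.
  w5 (successors {w0, w1, w2, w3, w7}): φ is true.
  w6 (successors {w0, w1, w2, w4, w7}): φ is true.
  w7 (successors {w0, w1, w2, w3, w4, w5, w6, w7}): φ is true.
Detail at w0 (witness):
  At w0: [][](p & ~p) is false, so ~[][](p & ~p) is true.
    At w0: [][](p & ~p) requires [](p & ~p) at every successor {w1, w2, w3, w4, w5, w6, w7}.
      [](p & ~p) fails at w1, so [][](p & ~p) is false at w0.

Yes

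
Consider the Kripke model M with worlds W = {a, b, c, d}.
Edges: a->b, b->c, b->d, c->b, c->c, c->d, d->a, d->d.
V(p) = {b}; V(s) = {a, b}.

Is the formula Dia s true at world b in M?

No

At b: Dia s requires s at some successor in {c, d}.
  At c: s is false.
  At d: s is false.
So Dia s is false at b.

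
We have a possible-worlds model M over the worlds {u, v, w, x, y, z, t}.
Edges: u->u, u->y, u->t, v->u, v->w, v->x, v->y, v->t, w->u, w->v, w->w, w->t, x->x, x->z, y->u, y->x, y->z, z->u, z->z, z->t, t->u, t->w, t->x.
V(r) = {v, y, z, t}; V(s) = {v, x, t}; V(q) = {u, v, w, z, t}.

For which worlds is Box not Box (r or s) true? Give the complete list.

Recall that Box ψ holds at a world iff ψ holds at every accessible world, and Dia ψ holds iff ψ holds at some accessible world.
Let φ = Box not Box (r or s). Evaluate φ at each world:
  u (successors {u, y, t}): φ is true.
  v (successors {u, w, x, y, t}): φ is false.
  w (successors {u, v, w, t}): φ is true.
  x (successors {x, z}): φ is false.
  y (successors {u, x, z}): φ is false.
  z (successors {u, z, t}): φ is true.
  t (successors {u, w, x}): φ is false.
For instance, at z:
  At z: Box not Box (r or s) requires not Box (r or s) at every successor {u, z, t}.
      At u: Box (r or s) is false, so not Box (r or s) is true.
      At z: Box (r or s) is false, so not Box (r or s) is true.
      At t: Box (r or s) is false, so not Box (r or s) is true.
  So Box not Box (r or s) is true at z.
Satisfying worlds: {u, w, z}

u, w, z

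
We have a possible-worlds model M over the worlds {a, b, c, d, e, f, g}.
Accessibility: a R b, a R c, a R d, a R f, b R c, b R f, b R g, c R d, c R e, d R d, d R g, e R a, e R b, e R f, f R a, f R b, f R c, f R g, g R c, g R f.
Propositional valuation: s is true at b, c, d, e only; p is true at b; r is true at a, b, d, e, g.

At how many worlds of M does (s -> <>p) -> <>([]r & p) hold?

Let φ = (s -> <>p) -> <>([]r & p). Evaluate φ at each world:
  a (successors {b, c, d, f}): φ is false.
  b (successors {c, f, g}): φ is true.
  c (successors {d, e}): φ is true.
  d (successors {d, g}): φ is true.
  e (successors {a, b, f}): φ is false.
  f (successors {a, b, c, g}): φ is false.
  g (successors {c, f}): φ is false.
For instance, at g:
  At g: s -> <>p is true, <>([]r & p) is false, so (s -> <>p) -> <>([]r & p) is false.
    At g: s is false, <>p is false, so s -> <>p is true.
      At g: <>p requires p at some successor in {c, f}.
        At c: p is false.
        At f: p is false.
      So <>p is false at g.
    At g: <>([]r & p) requires []r & p at some successor in {c, f}.
      At c: []r & p is false.
      At f: []r & p is false.
    So <>([]r & p) is false at g.
Satisfying worlds: {b, c, d}

3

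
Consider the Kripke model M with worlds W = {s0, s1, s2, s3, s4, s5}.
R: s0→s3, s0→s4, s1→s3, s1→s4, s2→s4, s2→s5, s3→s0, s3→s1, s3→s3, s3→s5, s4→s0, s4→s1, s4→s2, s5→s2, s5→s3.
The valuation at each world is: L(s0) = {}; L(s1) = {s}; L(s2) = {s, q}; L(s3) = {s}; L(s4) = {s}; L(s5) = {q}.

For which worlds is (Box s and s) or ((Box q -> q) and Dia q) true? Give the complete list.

s1, s2, s3, s4, s5

Recall that Box ψ holds at a world iff ψ holds at every accessible world, and Dia ψ holds iff ψ holds at some accessible world.
Let φ = (Box s and s) or ((Box q -> q) and Dia q). Evaluate φ at each world:
  s0 (successors {s3, s4}): φ is false.
  s1 (successors {s3, s4}): φ is true.
  s2 (successors {s4, s5}): φ is true.
  s3 (successors {s0, s1, s3, s5}): φ is true.
  s4 (successors {s0, s1, s2}): φ is true.
  s5 (successors {s2, s3}): φ is true.
For instance, at s3:
  At s3: Box s and s is false, (Box q -> q) and Dia q is true, so (Box s and s) or ((Box q -> q) and Dia q) is true.
    At s3: Box s is false, s is true, so Box s and s is false.
      At s3: Box s requires s at every successor {s0, s1, s3, s5}.
        s fails at s0, so Box s is false at s3.
    At s3: Box q -> q is true, Dia q is true, so (Box q -> q) and Dia q is true.
      At s3: Box q is false, q is false, so Box q -> q is true.
      At s3: Dia q requires q at some successor in {s0, s1, s3, s5}.
        q holds at s5, so Dia q is true at s3.
Satisfying worlds: {s1, s2, s3, s4, s5}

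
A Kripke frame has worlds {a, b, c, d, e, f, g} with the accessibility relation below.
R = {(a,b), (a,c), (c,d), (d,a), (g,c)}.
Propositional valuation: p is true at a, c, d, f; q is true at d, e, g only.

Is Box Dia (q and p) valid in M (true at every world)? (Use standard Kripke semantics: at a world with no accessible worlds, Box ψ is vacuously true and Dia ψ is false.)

Let φ = Box Dia (q and p). Evaluate φ at each world:
  a (successors {b, c}): φ is false.
  b (successors ∅): φ is true.
  c (successors {d}): φ is false.
  d (successors {a}): φ is false.
  e (successors ∅): φ is true.
  f (successors ∅): φ is true.
  g (successors {c}): φ is true.
Detail at a (counterexample):
  At a: Box Dia (q and p) requires Dia (q and p) at every successor {b, c}.
    Dia (q and p) fails at b, so Box Dia (q and p) is false at a.
      At b: no accessible worlds, so Dia (q and p) is false.

No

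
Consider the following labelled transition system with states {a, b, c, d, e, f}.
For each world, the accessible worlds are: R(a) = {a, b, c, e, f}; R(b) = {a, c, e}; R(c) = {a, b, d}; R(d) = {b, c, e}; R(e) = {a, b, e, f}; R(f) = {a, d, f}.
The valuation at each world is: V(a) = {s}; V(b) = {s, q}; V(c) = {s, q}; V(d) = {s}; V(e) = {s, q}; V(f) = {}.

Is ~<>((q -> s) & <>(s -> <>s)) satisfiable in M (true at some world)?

Let φ = ~<>((q -> s) & <>(s -> <>s)). Evaluate φ at each world:
  a (successors {a, b, c, e, f}): φ is false.
  b (successors {a, c, e}): φ is false.
  c (successors {a, b, d}): φ is false.
  d (successors {b, c, e}): φ is false.
  e (successors {a, b, e, f}): φ is false.
  f (successors {a, d, f}): φ is false.
For instance, at a:
  At a: <>((q -> s) & <>(s -> <>s)) is true, so ~<>((q -> s) & <>(s -> <>s)) is false.
    At a: <>((q -> s) & <>(s -> <>s)) requires (q -> s) & <>(s -> <>s) at some successor in {a, b, c, e, f}.
      (q -> s) & <>(s -> <>s) holds at a, so <>((q -> s) & <>(s -> <>s)) is true at a.

No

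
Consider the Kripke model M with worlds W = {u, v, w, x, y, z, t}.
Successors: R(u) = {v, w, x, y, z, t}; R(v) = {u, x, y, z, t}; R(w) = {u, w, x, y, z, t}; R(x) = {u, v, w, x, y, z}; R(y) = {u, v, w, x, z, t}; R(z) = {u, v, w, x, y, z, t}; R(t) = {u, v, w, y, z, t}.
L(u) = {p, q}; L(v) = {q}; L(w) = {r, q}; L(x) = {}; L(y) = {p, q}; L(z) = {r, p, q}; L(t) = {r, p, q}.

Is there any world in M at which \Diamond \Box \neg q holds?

No

Let φ = \Diamond \Box \neg q. Evaluate φ at each world:
  u (successors {v, w, x, y, z, t}): φ is false.
  v (successors {u, x, y, z, t}): φ is false.
  w (successors {u, w, x, y, z, t}): φ is false.
  x (successors {u, v, w, x, y, z}): φ is false.
  y (successors {u, v, w, x, z, t}): φ is false.
  z (successors {u, v, w, x, y, z, t}): φ is false.
  t (successors {u, v, w, y, z, t}): φ is false.
For instance, at u:
  At u: \Diamond \Box \neg q requires \Box \neg q at some successor in {v, w, x, y, z, t}.
    At v: \Box \neg q is false.
    At w: \Box \neg q is false.
    At x: \Box \neg q is false.
    At y: \Box \neg q is false.
    At z: \Box \neg q is false.
    At t: \Box \neg q is false.
  So \Diamond \Box \neg q is false at u.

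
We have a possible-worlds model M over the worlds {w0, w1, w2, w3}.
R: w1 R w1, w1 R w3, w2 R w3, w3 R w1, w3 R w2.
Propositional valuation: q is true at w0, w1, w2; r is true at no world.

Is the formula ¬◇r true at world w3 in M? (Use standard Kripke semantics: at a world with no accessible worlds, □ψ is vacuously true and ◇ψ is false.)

Yes

At w3: ◇r is false, so ¬◇r is true.
  At w3: ◇r requires r at some successor in {w1, w2}.
    At w1: r is false.
    At w2: r is false.
  So ◇r is false at w3.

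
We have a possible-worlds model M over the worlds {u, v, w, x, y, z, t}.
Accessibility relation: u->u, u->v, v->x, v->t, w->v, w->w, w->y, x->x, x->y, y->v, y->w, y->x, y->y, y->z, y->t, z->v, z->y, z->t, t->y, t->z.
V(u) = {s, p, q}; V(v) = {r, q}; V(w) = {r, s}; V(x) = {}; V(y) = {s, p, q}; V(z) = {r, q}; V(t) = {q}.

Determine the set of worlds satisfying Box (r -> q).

Recall that Box ψ holds at a world iff ψ holds at every accessible world, and Dia ψ holds iff ψ holds at some accessible world.
Let φ = Box (r -> q). Evaluate φ at each world:
  u (successors {u, v}): φ is true.
  v (successors {x, t}): φ is true.
  w (successors {v, w, y}): φ is false.
  x (successors {x, y}): φ is true.
  y (successors {v, w, x, y, z, t}): φ is false.
  z (successors {v, y, t}): φ is true.
  t (successors {y, z}): φ is true.
For instance, at u:
  At u: Box (r -> q) requires r -> q at every successor {u, v}.
    At u: r -> q is true.
    At v: r -> q is true.
  So Box (r -> q) is true at u.
Satisfying worlds: {u, v, x, z, t}

u, v, x, z, t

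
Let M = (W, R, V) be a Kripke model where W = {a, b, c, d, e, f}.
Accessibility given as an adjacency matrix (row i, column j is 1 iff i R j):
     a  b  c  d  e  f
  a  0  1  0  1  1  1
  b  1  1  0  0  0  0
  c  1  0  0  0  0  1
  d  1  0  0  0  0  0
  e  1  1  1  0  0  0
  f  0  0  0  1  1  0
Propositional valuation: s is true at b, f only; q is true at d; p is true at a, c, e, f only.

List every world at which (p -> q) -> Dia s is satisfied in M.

Let φ = (p -> q) -> Dia s. Evaluate φ at each world:
  a (successors {b, d, e, f}): φ is true.
  b (successors {a, b}): φ is true.
  c (successors {a, f}): φ is true.
  d (successors {a}): φ is false.
  e (successors {a, b, c}): φ is true.
  f (successors {d, e}): φ is true.
For instance, at e:
  At e: p -> q is false, Dia s is true, so (p -> q) -> Dia s is true.
    At e: Dia s requires s at some successor in {a, b, c}.
      s holds at b, so Dia s is true at e.
Satisfying worlds: {a, b, c, e, f}

a, b, c, e, f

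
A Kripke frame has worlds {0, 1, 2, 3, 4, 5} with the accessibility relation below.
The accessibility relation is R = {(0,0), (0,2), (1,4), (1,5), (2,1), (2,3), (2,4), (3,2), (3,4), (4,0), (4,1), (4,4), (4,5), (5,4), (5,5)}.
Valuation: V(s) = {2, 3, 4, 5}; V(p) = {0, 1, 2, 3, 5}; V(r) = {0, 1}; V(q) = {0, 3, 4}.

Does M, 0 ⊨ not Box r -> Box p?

Recall that Box ψ holds at a world iff ψ holds at every accessible world, and Dia ψ holds iff ψ holds at some accessible world.
At 0: not Box r is true, Box p is true, so not Box r -> Box p is true.
  At 0: Box r is false, so not Box r is true.
    At 0: Box r requires r at every successor {0, 2}.
      r fails at 2, so Box r is false at 0.
  At 0: Box p requires p at every successor {0, 2}.
    At 0: p is true.
    At 2: p is true.
  So Box p is true at 0.

Yes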